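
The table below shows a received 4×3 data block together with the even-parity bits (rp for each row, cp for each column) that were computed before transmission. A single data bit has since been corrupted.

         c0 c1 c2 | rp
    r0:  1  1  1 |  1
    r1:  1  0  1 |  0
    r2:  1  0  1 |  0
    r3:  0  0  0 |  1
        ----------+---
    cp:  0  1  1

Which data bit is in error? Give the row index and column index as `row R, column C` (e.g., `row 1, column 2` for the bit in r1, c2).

row 3, column 0

Recompute each row's even parity and compare to rp:
  r0: data parity 1, sent rp 1 → ok
  r1: data parity 0, sent rp 0 → ok
  r2: data parity 0, sent rp 0 → ok
  r3: data parity 0, sent rp 1 → mismatch
Recompute each column's even parity and compare to cp:
  c0: data parity 1, sent cp 0 → mismatch
  c1: data parity 1, sent cp 1 → ok
  c2: data parity 1, sent cp 1 → ok
Exactly one row (r3) and one column (c0) fail → the flipped bit is at their intersection.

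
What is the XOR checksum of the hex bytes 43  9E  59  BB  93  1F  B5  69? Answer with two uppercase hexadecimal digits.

XOR the bytes together:
  start with 0x43
  0x43 ⊕ 0x9E = 0xDD
  0xDD ⊕ 0x59 = 0x84
  0x84 ⊕ 0xBB = 0x3F
  0x3F ⊕ 0x93 = 0xAC
  0xAC ⊕ 0x1F = 0xB3
  0xB3 ⊕ 0xB5 = 0x06
  0x06 ⊕ 0x69 = 0x6F

6F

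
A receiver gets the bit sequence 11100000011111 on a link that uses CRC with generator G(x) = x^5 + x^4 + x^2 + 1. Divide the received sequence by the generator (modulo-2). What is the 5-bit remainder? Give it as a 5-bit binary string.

Modulo-2 division of 11100000011111 by 110101:
  pos 0: 111000 XOR 110101 = 001101
  pos 2: 110100 XOR 110101 = 000001
  pos 7: 101111 XOR 110101 = 011010
  pos 8: 110101 XOR 110101 = 000000
Remainder = 00000 (zero — the frame passes the CRC check).

00000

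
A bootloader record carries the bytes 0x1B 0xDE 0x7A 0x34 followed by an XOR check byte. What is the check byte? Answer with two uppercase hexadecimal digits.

XOR the bytes together:
  start with 0x1B
  0x1B ⊕ 0xDE = 0xC5
  0xC5 ⊕ 0x7A = 0xBF
  0xBF ⊕ 0x34 = 0x8B

8B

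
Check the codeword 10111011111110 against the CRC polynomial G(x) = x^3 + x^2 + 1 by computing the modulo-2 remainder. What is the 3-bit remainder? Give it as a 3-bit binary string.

000

Modulo-2 division of 10111011111110 by 1101:
  pos 0: 1011 XOR 1101 = 0110
  pos 1: 1101 XOR 1101 = 0000
  pos 6: 1111 XOR 1101 = 0010
  pos 8: 1011 XOR 1101 = 0110
  pos 9: 1101 XOR 1101 = 0000
Remainder = 000 (zero — the frame passes the CRC check).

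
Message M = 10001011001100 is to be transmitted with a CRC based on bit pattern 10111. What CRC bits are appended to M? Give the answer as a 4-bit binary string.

Append 4 zeros: 100010110011000000. Divide by 10111 (XOR where the leading bit is 1):
  pos 0: 10001 XOR 10111 = 00110
  pos 2: 11001 XOR 10111 = 01110
  pos 3: 11101 XOR 10111 = 01010
  pos 4: 10100 XOR 10111 = 00011
  pos 7: 11011 XOR 10111 = 01100
  pos 8: 11000 XOR 10111 = 01111
  pos 9: 11110 XOR 10111 = 01001
  pos 10: 10010 XOR 10111 = 00101
  pos 12: 10100 XOR 10111 = 00011
Remainder (last 4 bits) = 0110. This is the CRC / FCS.

0110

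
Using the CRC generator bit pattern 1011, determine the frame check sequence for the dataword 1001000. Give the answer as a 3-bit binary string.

Append 3 zeros: 1001000000. Divide by 1011 (XOR where the leading bit is 1):
  pos 0: 1001 XOR 1011 = 0010
  pos 2: 1000 XOR 1011 = 0011
  pos 4: 1100 XOR 1011 = 0111
  pos 5: 1110 XOR 1011 = 0101
  pos 6: 1010 XOR 1011 = 0001
Remainder (last 3 bits) = 001. This is the CRC / FCS.

001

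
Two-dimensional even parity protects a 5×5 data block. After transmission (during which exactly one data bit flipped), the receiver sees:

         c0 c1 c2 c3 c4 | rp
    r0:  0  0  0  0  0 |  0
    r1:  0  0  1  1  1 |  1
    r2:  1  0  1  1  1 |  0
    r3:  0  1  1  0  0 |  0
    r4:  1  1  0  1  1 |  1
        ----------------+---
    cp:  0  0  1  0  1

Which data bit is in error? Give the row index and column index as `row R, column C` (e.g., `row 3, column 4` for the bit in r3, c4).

row 4, column 3

Recompute each row's even parity and compare to rp:
  r0: data parity 0, sent rp 0 → ok
  r1: data parity 1, sent rp 1 → ok
  r2: data parity 0, sent rp 0 → ok
  r3: data parity 0, sent rp 0 → ok
  r4: data parity 0, sent rp 1 → mismatch
Recompute each column's even parity and compare to cp:
  c0: data parity 0, sent cp 0 → ok
  c1: data parity 0, sent cp 0 → ok
  c2: data parity 1, sent cp 1 → ok
  c3: data parity 1, sent cp 0 → mismatch
  c4: data parity 1, sent cp 1 → ok
Exactly one row (r4) and one column (c3) fail → the flipped bit is at their intersection.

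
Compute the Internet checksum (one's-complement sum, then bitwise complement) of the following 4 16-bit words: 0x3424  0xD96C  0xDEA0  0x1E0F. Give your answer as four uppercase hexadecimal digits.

One's-complement addition (fold any carry out of bit 15 back into bit 0):
  0x3424 + 0xD96C = 0x10D90 → wrap carry → 0x0D91
  0x0D91 + 0xDEA0 = 0x0EC31
  0xEC31 + 0x1E0F = 0x10A40 → wrap carry → 0x0A41
One's-complement sum = 0x0A41.
Checksum = ~0x0A41 & 0xFFFF = 0xF5BE.

F5BE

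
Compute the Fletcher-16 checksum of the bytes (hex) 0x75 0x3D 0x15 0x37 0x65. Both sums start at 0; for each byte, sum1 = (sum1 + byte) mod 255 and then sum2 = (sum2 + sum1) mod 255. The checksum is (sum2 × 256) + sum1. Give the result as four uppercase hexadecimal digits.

5364

Running sums (mod 255):
  after byte 0 (0x75): sum1=117, sum2=117
  after byte 1 (0x3D): sum1=178, sum2=40
  after byte 2 (0x15): sum1=199, sum2=239
  after byte 3 (0x37): sum1=254, sum2=238
  after byte 4 (0x65): sum1=100, sum2=83
Checksum = sum2·256 + sum1 = 83·256 + 100 = 21348 = 0x5364.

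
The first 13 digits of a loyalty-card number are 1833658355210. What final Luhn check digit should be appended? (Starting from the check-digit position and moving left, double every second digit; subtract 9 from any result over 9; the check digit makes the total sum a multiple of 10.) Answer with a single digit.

2

Partial digits right→left: 0 1 2 5 5 3 8 5 6 3 3 8 1
Double every second digit counting from the check-digit position (so the 1st, 3rd, 5th, ... of the partial from the right).
  doubled (with −9 where >9): 0 4 1 7 3 6 2 → sum 23
  kept as-is: 1 5 3 5 3 8 → sum 25
Total = 23 + 25 = 48.
Check digit = (10 − (48 mod 10)) mod 10 = 2.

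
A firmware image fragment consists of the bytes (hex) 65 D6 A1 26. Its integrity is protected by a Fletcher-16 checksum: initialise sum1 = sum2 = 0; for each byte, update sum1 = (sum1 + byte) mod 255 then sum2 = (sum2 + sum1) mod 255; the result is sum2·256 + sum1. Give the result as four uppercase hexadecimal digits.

8304

Running sums (mod 255):
  after byte 0 (65): sum1=101, sum2=101
  after byte 1 (D6): sum1=60, sum2=161
  after byte 2 (A1): sum1=221, sum2=127
  after byte 3 (26): sum1=4, sum2=131
Checksum = sum2·256 + sum1 = 131·256 + 4 = 33540 = 0x8304.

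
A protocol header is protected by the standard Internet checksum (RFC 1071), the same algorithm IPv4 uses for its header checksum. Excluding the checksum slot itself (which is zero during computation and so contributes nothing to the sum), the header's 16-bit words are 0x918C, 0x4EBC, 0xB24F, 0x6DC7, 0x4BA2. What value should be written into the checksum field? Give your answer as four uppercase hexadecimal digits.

One's-complement addition (fold any carry out of bit 15 back into bit 0):
  0x918C + 0x4EBC = 0x0E048
  0xE048 + 0xB24F = 0x19297 → wrap carry → 0x9298
  0x9298 + 0x6DC7 = 0x1005F → wrap carry → 0x0060
  0x0060 + 0x4BA2 = 0x04C02
One's-complement sum = 0x4C02.
Checksum = ~0x4C02 & 0xFFFF = 0xB3FD.

B3FD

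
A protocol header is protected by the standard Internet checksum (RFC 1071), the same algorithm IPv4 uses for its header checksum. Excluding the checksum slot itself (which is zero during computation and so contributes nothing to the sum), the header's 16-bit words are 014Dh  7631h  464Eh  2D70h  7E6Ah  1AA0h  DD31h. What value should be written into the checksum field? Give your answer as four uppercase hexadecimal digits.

9E86

One's-complement addition (fold any carry out of bit 15 back into bit 0):
  0x014D + 0x7631 = 0x0777E
  0x777E + 0x464E = 0x0BDCC
  0xBDCC + 0x2D70 = 0x0EB3C
  0xEB3C + 0x7E6A = 0x169A6 → wrap carry → 0x69A7
  0x69A7 + 0x1AA0 = 0x08447
  0x8447 + 0xDD31 = 0x16178 → wrap carry → 0x6179
One's-complement sum = 0x6179.
Checksum = ~0x6179 & 0xFFFF = 0x9E86.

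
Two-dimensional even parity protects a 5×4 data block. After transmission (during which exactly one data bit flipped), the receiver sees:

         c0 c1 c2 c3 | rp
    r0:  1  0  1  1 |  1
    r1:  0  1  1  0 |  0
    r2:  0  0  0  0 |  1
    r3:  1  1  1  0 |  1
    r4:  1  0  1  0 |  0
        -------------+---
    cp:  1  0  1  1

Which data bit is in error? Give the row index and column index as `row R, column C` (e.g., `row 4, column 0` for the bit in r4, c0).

Recompute each row's even parity and compare to rp:
  r0: data parity 1, sent rp 1 → ok
  r1: data parity 0, sent rp 0 → ok
  r2: data parity 0, sent rp 1 → mismatch
  r3: data parity 1, sent rp 1 → ok
  r4: data parity 0, sent rp 0 → ok
Recompute each column's even parity and compare to cp:
  c0: data parity 1, sent cp 1 → ok
  c1: data parity 0, sent cp 0 → ok
  c2: data parity 0, sent cp 1 → mismatch
  c3: data parity 1, sent cp 1 → ok
Exactly one row (r2) and one column (c2) fail → the flipped bit is at their intersection.

row 2, column 2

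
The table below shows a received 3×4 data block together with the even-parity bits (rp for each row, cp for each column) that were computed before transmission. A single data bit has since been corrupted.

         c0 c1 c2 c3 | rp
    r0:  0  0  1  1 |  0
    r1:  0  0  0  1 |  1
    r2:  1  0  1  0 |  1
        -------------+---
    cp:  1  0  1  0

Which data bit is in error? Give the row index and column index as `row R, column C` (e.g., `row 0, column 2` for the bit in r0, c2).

row 2, column 2

Recompute each row's even parity and compare to rp:
  r0: data parity 0, sent rp 0 → ok
  r1: data parity 1, sent rp 1 → ok
  r2: data parity 0, sent rp 1 → mismatch
Recompute each column's even parity and compare to cp:
  c0: data parity 1, sent cp 1 → ok
  c1: data parity 0, sent cp 0 → ok
  c2: data parity 0, sent cp 1 → mismatch
  c3: data parity 0, sent cp 0 → ok
Exactly one row (r2) and one column (c2) fail → the flipped bit is at their intersection.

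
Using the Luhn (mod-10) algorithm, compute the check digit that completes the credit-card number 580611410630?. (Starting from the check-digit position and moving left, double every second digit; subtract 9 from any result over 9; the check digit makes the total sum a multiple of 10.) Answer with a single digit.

0

Partial digits right→left: 0 3 6 0 1 4 1 1 6 0 8 5
Double every second digit counting from the check-digit position (so the 1st, 3rd, 5th, ... of the partial from the right).
  doubled (with −9 where >9): 0 3 2 2 3 7 → sum 17
  kept as-is: 3 0 4 1 0 5 → sum 13
Total = 17 + 13 = 30.
Check digit = (10 − (30 mod 10)) mod 10 = 0.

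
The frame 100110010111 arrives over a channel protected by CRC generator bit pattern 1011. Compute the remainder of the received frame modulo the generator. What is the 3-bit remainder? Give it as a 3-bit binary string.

Modulo-2 division of 100110010111 by 1011:
  pos 0: 1001 XOR 1011 = 0010
  pos 2: 1010 XOR 1011 = 0001
  pos 5: 1010 XOR 1011 = 0001
  pos 8: 1111 XOR 1011 = 0100
Remainder = 100 (nonzero — an error is detected).

100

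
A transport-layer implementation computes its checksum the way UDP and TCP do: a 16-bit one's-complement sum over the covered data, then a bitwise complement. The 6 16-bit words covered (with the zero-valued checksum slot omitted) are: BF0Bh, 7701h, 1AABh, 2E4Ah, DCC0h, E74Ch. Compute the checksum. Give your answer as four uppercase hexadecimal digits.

One's-complement addition (fold any carry out of bit 15 back into bit 0):
  0xBF0B + 0x7701 = 0x1360C → wrap carry → 0x360D
  0x360D + 0x1AAB = 0x050B8
  0x50B8 + 0x2E4A = 0x07F02
  0x7F02 + 0xDCC0 = 0x15BC2 → wrap carry → 0x5BC3
  0x5BC3 + 0xE74C = 0x1430F → wrap carry → 0x4310
One's-complement sum = 0x4310.
Checksum = ~0x4310 & 0xFFFF = 0xBCEF.

BCEF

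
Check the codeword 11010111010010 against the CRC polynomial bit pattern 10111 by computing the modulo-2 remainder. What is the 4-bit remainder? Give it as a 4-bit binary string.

Modulo-2 division of 11010111010010 by 10111:
  pos 0: 11010 XOR 10111 = 01101
  pos 1: 11011 XOR 10111 = 01100
  pos 2: 11001 XOR 10111 = 01110
  pos 3: 11101 XOR 10111 = 01010
  pos 4: 10100 XOR 10111 = 00011
  pos 7: 11100 XOR 10111 = 01011
  pos 8: 10111 XOR 10111 = 00000
Remainder = 0000 (zero — the frame passes the CRC check).

0000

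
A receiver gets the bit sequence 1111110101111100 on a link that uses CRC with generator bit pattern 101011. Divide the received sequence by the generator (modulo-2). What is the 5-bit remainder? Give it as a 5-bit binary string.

00000

Modulo-2 division of 1111110101111100 by 101011:
  pos 0: 111111 XOR 101011 = 010100
  pos 1: 101000 XOR 101011 = 000011
  pos 5: 111011 XOR 101011 = 010000
  pos 6: 100001 XOR 101011 = 001010
  pos 8: 101011 XOR 101011 = 000000
Remainder = 00000 (zero — the frame passes the CRC check).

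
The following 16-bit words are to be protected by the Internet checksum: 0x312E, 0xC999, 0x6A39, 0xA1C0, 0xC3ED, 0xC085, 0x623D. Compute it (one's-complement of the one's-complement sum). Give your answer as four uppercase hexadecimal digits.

128D

One's-complement addition (fold any carry out of bit 15 back into bit 0):
  0x312E + 0xC999 = 0x0FAC7
  0xFAC7 + 0x6A39 = 0x16500 → wrap carry → 0x6501
  0x6501 + 0xA1C0 = 0x106C1 → wrap carry → 0x06C2
  0x06C2 + 0xC3ED = 0x0CAAF
  0xCAAF + 0xC085 = 0x18B34 → wrap carry → 0x8B35
  0x8B35 + 0x623D = 0x0ED72
One's-complement sum = 0xED72.
Checksum = ~0xED72 & 0xFFFF = 0x128D.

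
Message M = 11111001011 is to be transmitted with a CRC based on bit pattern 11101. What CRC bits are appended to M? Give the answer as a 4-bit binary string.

0110

Append 4 zeros: 111110010110000. Divide by 11101 (XOR where the leading bit is 1):
  pos 0: 11111 XOR 11101 = 00010
  pos 3: 10001 XOR 11101 = 01100
  pos 4: 11000 XOR 11101 = 00101
  pos 6: 10111 XOR 11101 = 01010
  pos 7: 10100 XOR 11101 = 01001
  pos 8: 10010 XOR 11101 = 01111
  pos 9: 11110 XOR 11101 = 00011
Remainder (last 4 bits) = 0110. This is the CRC / FCS.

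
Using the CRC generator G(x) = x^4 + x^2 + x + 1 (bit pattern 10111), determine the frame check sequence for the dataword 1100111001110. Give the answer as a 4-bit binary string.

Append 4 zeros: 11001110011100000. Divide by 10111 (XOR where the leading bit is 1):
  pos 0: 11001 XOR 10111 = 01110
  pos 1: 11101 XOR 10111 = 01010
  pos 2: 10101 XOR 10111 = 00010
  pos 5: 10001 XOR 10111 = 00110
  pos 7: 11011 XOR 10111 = 01100
  pos 8: 11000 XOR 10111 = 01111
  pos 9: 11110 XOR 10111 = 01001
  pos 10: 10010 XOR 10111 = 00101
  pos 12: 10100 XOR 10111 = 00011
Remainder (last 4 bits) = 0011. This is the CRC / FCS.

0011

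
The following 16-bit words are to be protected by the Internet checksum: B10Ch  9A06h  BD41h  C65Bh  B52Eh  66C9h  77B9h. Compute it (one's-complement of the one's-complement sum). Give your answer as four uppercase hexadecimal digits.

One's-complement addition (fold any carry out of bit 15 back into bit 0):
  0xB10C + 0x9A06 = 0x14B12 → wrap carry → 0x4B13
  0x4B13 + 0xBD41 = 0x10854 → wrap carry → 0x0855
  0x0855 + 0xC65B = 0x0CEB0
  0xCEB0 + 0xB52E = 0x183DE → wrap carry → 0x83DF
  0x83DF + 0x66C9 = 0x0EAA8
  0xEAA8 + 0x77B9 = 0x16261 → wrap carry → 0x6262
One's-complement sum = 0x6262.
Checksum = ~0x6262 & 0xFFFF = 0x9D9D.

9D9D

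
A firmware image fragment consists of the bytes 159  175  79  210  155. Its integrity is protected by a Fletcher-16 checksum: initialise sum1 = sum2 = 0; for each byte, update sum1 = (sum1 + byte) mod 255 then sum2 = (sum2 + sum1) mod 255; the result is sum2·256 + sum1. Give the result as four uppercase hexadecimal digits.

Running sums (mod 255):
  after byte 0 (159): sum1=159, sum2=159
  after byte 1 (175): sum1=79, sum2=238
  after byte 2 (79): sum1=158, sum2=141
  after byte 3 (210): sum1=113, sum2=254
  after byte 4 (155): sum1=13, sum2=12
Checksum = sum2·256 + sum1 = 12·256 + 13 = 3085 = 0x0C0D.

0C0D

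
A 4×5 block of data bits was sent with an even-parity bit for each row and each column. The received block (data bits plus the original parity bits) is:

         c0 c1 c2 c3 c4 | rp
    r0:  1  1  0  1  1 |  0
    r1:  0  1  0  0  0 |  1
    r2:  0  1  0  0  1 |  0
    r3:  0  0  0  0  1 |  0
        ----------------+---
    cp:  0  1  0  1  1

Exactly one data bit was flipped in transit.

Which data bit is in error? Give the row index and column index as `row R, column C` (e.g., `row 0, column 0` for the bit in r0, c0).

row 3, column 0

Recompute each row's even parity and compare to rp:
  r0: data parity 0, sent rp 0 → ok
  r1: data parity 1, sent rp 1 → ok
  r2: data parity 0, sent rp 0 → ok
  r3: data parity 1, sent rp 0 → mismatch
Recompute each column's even parity and compare to cp:
  c0: data parity 1, sent cp 0 → mismatch
  c1: data parity 1, sent cp 1 → ok
  c2: data parity 0, sent cp 0 → ok
  c3: data parity 1, sent cp 1 → ok
  c4: data parity 1, sent cp 1 → ok
Exactly one row (r3) and one column (c0) fail → the flipped bit is at their intersection.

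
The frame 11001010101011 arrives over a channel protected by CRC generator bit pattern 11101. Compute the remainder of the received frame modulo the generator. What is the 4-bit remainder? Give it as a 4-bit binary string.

Modulo-2 division of 11001010101011 by 11101:
  pos 0: 11001 XOR 11101 = 00100
  pos 2: 10001 XOR 11101 = 01100
  pos 3: 11000 XOR 11101 = 00101
  pos 5: 10110 XOR 11101 = 01011
  pos 6: 10111 XOR 11101 = 01010
  pos 7: 10100 XOR 11101 = 01001
  pos 8: 10011 XOR 11101 = 01110
  pos 9: 11101 XOR 11101 = 00000
Remainder = 0000 (zero — the frame passes the CRC check).

0000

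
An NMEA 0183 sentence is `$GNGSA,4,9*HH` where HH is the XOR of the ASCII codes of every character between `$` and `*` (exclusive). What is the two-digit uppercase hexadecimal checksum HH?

XOR the ASCII codes of the payload characters:
  'G' = 0x47 → acc = 0x47
  'N' = 0x4E → acc = 0x09
  'G' = 0x47 → acc = 0x4E
  'S' = 0x53 → acc = 0x1D
  'A' = 0x41 → acc = 0x5C
  ',' = 0x2C → acc = 0x70
  '4' = 0x34 → acc = 0x44
  ',' = 0x2C → acc = 0x68
  '9' = 0x39 → acc = 0x51
Checksum = 0x51.

51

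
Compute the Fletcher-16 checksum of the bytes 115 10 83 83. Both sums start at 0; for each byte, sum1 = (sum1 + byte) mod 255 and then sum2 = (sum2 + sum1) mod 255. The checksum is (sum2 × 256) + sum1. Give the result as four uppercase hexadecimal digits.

Running sums (mod 255):
  after byte 0 (115): sum1=115, sum2=115
  after byte 1 (10): sum1=125, sum2=240
  after byte 2 (83): sum1=208, sum2=193
  after byte 3 (83): sum1=36, sum2=229
Checksum = sum2·256 + sum1 = 229·256 + 36 = 58660 = 0xE524.

E524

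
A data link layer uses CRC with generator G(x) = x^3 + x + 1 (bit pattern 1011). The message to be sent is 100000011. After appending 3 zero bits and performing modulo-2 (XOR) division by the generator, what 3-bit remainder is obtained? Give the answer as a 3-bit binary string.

Append 3 zeros: 100000011000. Divide by 1011 (XOR where the leading bit is 1):
  pos 0: 1000 XOR 1011 = 0011
  pos 2: 1100 XOR 1011 = 0111
  pos 3: 1110 XOR 1011 = 0101
  pos 4: 1011 XOR 1011 = 0000
  pos 8: 1000 XOR 1011 = 0011
Remainder (last 3 bits) = 011. This is the CRC / FCS.

011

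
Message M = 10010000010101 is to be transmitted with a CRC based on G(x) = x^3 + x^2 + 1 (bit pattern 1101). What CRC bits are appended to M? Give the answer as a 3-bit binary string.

Append 3 zeros: 10010000010101000. Divide by 1101 (XOR where the leading bit is 1):
  pos 0: 1001 XOR 1101 = 0100
  pos 1: 1000 XOR 1101 = 0101
  pos 2: 1010 XOR 1101 = 0111
  pos 3: 1110 XOR 1101 = 0011
  pos 5: 1100 XOR 1101 = 0001
  pos 8: 1101 XOR 1101 = 0000
  pos 13: 1000 XOR 1101 = 0101
Remainder (last 3 bits) = 101. This is the CRC / FCS.

101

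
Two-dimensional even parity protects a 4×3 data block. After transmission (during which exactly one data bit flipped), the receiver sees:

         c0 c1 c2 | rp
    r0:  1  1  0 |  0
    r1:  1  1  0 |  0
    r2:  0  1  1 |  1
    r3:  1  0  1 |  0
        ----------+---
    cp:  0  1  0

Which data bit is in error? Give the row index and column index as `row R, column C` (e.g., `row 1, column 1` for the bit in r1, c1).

Recompute each row's even parity and compare to rp:
  r0: data parity 0, sent rp 0 → ok
  r1: data parity 0, sent rp 0 → ok
  r2: data parity 0, sent rp 1 → mismatch
  r3: data parity 0, sent rp 0 → ok
Recompute each column's even parity and compare to cp:
  c0: data parity 1, sent cp 0 → mismatch
  c1: data parity 1, sent cp 1 → ok
  c2: data parity 0, sent cp 0 → ok
Exactly one row (r2) and one column (c0) fail → the flipped bit is at their intersection.

row 2, column 0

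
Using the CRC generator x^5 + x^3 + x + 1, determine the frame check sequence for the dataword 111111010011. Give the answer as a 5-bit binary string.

Append 5 zeros: 11111101001100000. Divide by 101011 (XOR where the leading bit is 1):
  pos 0: 111111 XOR 101011 = 010100
  pos 1: 101000 XOR 101011 = 000011
  pos 5: 111001 XOR 101011 = 010010
  pos 6: 100101 XOR 101011 = 001110
  pos 8: 111000 XOR 101011 = 010011
  pos 9: 100110 XOR 101011 = 001101
  pos 11: 110100 XOR 101011 = 011111
Remainder (last 5 bits) = 11111. This is the CRC / FCS.

11111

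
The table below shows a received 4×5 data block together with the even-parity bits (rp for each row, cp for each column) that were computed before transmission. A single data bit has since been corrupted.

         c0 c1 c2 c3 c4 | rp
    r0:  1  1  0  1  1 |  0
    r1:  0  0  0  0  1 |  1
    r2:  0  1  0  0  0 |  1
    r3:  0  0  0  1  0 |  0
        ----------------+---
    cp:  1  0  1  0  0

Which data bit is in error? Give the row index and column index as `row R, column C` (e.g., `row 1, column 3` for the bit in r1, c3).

row 3, column 2

Recompute each row's even parity and compare to rp:
  r0: data parity 0, sent rp 0 → ok
  r1: data parity 1, sent rp 1 → ok
  r2: data parity 1, sent rp 1 → ok
  r3: data parity 1, sent rp 0 → mismatch
Recompute each column's even parity and compare to cp:
  c0: data parity 1, sent cp 1 → ok
  c1: data parity 0, sent cp 0 → ok
  c2: data parity 0, sent cp 1 → mismatch
  c3: data parity 0, sent cp 0 → ok
  c4: data parity 0, sent cp 0 → ok
Exactly one row (r3) and one column (c2) fail → the flipped bit is at their intersection.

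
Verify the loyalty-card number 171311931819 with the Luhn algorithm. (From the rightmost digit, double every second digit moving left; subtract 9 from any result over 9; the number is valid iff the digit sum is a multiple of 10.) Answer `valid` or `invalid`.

From the right, keep odd positions and double even positions (subtract 9 from any doubled value over 9):
  doubled (positions 2,4,...): 2 2 9 2 2 2 → sum 19
  kept (positions 1,3,...): 9 8 3 1 3 7 → sum 31
Total = 50.
50 mod 10 = 0, so the number is valid.

valid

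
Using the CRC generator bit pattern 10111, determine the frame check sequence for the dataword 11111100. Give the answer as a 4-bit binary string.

0011

Append 4 zeros: 111111000000. Divide by 10111 (XOR where the leading bit is 1):
  pos 0: 11111 XOR 10111 = 01000
  pos 1: 10001 XOR 10111 = 00110
  pos 3: 11000 XOR 10111 = 01111
  pos 4: 11110 XOR 10111 = 01001
  pos 5: 10010 XOR 10111 = 00101
  pos 7: 10100 XOR 10111 = 00011
Remainder (last 4 bits) = 0011. This is the CRC / FCS.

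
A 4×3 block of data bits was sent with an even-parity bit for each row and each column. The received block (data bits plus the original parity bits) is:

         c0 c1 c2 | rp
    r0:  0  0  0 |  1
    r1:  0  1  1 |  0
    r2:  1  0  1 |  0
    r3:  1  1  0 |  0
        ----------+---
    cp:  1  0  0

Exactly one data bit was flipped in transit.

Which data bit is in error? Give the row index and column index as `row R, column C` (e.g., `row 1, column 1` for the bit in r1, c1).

Recompute each row's even parity and compare to rp:
  r0: data parity 0, sent rp 1 → mismatch
  r1: data parity 0, sent rp 0 → ok
  r2: data parity 0, sent rp 0 → ok
  r3: data parity 0, sent rp 0 → ok
Recompute each column's even parity and compare to cp:
  c0: data parity 0, sent cp 1 → mismatch
  c1: data parity 0, sent cp 0 → ok
  c2: data parity 0, sent cp 0 → ok
Exactly one row (r0) and one column (c0) fail → the flipped bit is at their intersection.

row 0, column 0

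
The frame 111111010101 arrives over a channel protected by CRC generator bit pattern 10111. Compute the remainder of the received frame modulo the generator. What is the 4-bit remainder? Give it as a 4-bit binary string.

0001

Modulo-2 division of 111111010101 by 10111:
  pos 0: 11111 XOR 10111 = 01000
  pos 1: 10001 XOR 10111 = 00110
  pos 3: 11001 XOR 10111 = 01110
  pos 4: 11100 XOR 10111 = 01011
  pos 5: 10111 XOR 10111 = 00000
Remainder = 0001 (nonzero — an error is detected).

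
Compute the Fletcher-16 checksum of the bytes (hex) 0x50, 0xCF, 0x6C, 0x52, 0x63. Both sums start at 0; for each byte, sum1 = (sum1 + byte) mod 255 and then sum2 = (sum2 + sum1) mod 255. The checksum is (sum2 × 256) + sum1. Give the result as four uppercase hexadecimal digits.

1E42

Running sums (mod 255):
  after byte 0 (0x50): sum1=80, sum2=80
  after byte 1 (0xCF): sum1=32, sum2=112
  after byte 2 (0x6C): sum1=140, sum2=252
  after byte 3 (0x52): sum1=222, sum2=219
  after byte 4 (0x63): sum1=66, sum2=30
Checksum = sum2·256 + sum1 = 30·256 + 66 = 7746 = 0x1E42.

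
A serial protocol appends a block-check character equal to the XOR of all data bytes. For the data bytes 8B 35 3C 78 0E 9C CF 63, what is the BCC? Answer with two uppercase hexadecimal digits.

C4

XOR the bytes together:
  start with 0x8B
  0x8B ⊕ 0x35 = 0xBE
  0xBE ⊕ 0x3C = 0x82
  0x82 ⊕ 0x78 = 0xFA
  0xFA ⊕ 0x0E = 0xF4
  0xF4 ⊕ 0x9C = 0x68
  0x68 ⊕ 0xCF = 0xA7
  0xA7 ⊕ 0x63 = 0xC4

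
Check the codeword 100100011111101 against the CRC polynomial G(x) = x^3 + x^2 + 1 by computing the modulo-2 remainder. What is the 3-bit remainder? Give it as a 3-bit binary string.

101

Modulo-2 division of 100100011111101 by 1101:
  pos 0: 1001 XOR 1101 = 0100
  pos 1: 1000 XOR 1101 = 0101
  pos 2: 1010 XOR 1101 = 0111
  pos 3: 1110 XOR 1101 = 0011
  pos 5: 1111 XOR 1101 = 0010
  pos 7: 1011 XOR 1101 = 0110
  pos 8: 1101 XOR 1101 = 0000
Remainder = 101 (nonzero — an error is detected).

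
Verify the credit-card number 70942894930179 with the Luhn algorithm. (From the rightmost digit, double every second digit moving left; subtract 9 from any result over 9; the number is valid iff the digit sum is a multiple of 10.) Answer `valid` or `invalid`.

From the right, keep odd positions and double even positions (subtract 9 from any doubled value over 9):
  doubled (positions 2,4,...): 5 0 9 9 4 9 5 → sum 41
  kept (positions 1,3,...): 9 1 3 4 8 4 0 → sum 29
Total = 70.
70 mod 10 = 0, so the number is valid.

valid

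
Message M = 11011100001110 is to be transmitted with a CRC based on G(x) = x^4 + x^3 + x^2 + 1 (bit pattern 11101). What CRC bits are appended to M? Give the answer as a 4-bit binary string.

Append 4 zeros: 110111000011100000. Divide by 11101 (XOR where the leading bit is 1):
  pos 0: 11011 XOR 11101 = 00110
  pos 2: 11010 XOR 11101 = 00111
  pos 4: 11100 XOR 11101 = 00001
  pos 8: 10111 XOR 11101 = 01010
  pos 9: 10100 XOR 11101 = 01001
  pos 10: 10010 XOR 11101 = 01111
  pos 11: 11110 XOR 11101 = 00011
Remainder (last 4 bits) = 1100. This is the CRC / FCS.

1100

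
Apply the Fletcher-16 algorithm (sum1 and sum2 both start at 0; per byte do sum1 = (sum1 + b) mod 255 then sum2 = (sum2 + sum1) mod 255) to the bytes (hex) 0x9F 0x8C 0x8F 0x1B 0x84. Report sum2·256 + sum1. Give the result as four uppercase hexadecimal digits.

B95B

Running sums (mod 255):
  after byte 0 (0x9F): sum1=159, sum2=159
  after byte 1 (0x8C): sum1=44, sum2=203
  after byte 2 (0x8F): sum1=187, sum2=135
  after byte 3 (0x1B): sum1=214, sum2=94
  after byte 4 (0x84): sum1=91, sum2=185
Checksum = sum2·256 + sum1 = 185·256 + 91 = 47451 = 0xB95B.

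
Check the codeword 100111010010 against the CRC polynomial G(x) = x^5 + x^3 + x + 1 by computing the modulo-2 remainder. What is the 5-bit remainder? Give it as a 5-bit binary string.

00000

Modulo-2 division of 100111010010 by 101011:
  pos 0: 100111 XOR 101011 = 001100
  pos 2: 110001 XOR 101011 = 011010
  pos 3: 110100 XOR 101011 = 011111
  pos 4: 111110 XOR 101011 = 010101
  pos 5: 101011 XOR 101011 = 000000
Remainder = 00000 (zero — the frame passes the CRC check).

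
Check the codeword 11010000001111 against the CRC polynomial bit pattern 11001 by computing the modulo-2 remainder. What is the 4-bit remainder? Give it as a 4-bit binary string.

0000

Modulo-2 division of 11010000001111 by 11001:
  pos 0: 11010 XOR 11001 = 00011
  pos 3: 11000 XOR 11001 = 00001
  pos 7: 10011 XOR 11001 = 01010
  pos 8: 10101 XOR 11001 = 01100
  pos 9: 11001 XOR 11001 = 00000
Remainder = 0000 (zero — the frame passes the CRC check).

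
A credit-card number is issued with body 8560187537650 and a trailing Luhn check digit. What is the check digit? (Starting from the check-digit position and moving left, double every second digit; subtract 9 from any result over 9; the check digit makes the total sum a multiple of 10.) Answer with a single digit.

4

Partial digits right→left: 0 5 6 7 3 5 7 8 1 0 6 5 8
Double every second digit counting from the check-digit position (so the 1st, 3rd, 5th, ... of the partial from the right).
  doubled (with −9 where >9): 0 3 6 5 2 3 7 → sum 26
  kept as-is: 5 7 5 8 0 5 → sum 30
Total = 26 + 30 = 56.
Check digit = (10 − (56 mod 10)) mod 10 = 4.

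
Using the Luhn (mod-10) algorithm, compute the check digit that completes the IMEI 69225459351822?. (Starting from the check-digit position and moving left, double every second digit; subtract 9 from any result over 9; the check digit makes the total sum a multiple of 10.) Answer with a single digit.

Partial digits right→left: 2 2 8 1 5 3 9 5 4 5 2 2 9 6
Double every second digit counting from the check-digit position (so the 1st, 3rd, 5th, ... of the partial from the right).
  doubled (with −9 where >9): 4 7 1 9 8 4 9 → sum 42
  kept as-is: 2 1 3 5 5 2 6 → sum 24
Total = 42 + 24 = 66.
Check digit = (10 − (66 mod 10)) mod 10 = 4.

4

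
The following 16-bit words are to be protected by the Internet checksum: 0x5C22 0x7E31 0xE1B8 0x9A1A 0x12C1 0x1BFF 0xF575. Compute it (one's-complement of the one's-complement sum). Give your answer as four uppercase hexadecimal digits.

One's-complement addition (fold any carry out of bit 15 back into bit 0):
  0x5C22 + 0x7E31 = 0x0DA53
  0xDA53 + 0xE1B8 = 0x1BC0B → wrap carry → 0xBC0C
  0xBC0C + 0x9A1A = 0x15626 → wrap carry → 0x5627
  0x5627 + 0x12C1 = 0x068E8
  0x68E8 + 0x1BFF = 0x084E7
  0x84E7 + 0xF575 = 0x17A5C → wrap carry → 0x7A5D
One's-complement sum = 0x7A5D.
Checksum = ~0x7A5D & 0xFFFF = 0x85A2.

85A2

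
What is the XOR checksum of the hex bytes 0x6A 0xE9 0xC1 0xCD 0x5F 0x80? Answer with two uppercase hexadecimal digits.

XOR the bytes together:
  start with 0x6A
  0x6A ⊕ 0xE9 = 0x83
  0x83 ⊕ 0xC1 = 0x42
  0x42 ⊕ 0xCD = 0x8F
  0x8F ⊕ 0x5F = 0xD0
  0xD0 ⊕ 0x80 = 0x50

50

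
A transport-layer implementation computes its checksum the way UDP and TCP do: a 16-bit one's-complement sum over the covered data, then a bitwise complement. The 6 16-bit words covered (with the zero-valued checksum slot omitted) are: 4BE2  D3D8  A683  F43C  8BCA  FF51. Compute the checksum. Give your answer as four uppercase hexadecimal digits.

BA67

One's-complement addition (fold any carry out of bit 15 back into bit 0):
  0x4BE2 + 0xD3D8 = 0x11FBA → wrap carry → 0x1FBB
  0x1FBB + 0xA683 = 0x0C63E
  0xC63E + 0xF43C = 0x1BA7A → wrap carry → 0xBA7B
  0xBA7B + 0x8BCA = 0x14645 → wrap carry → 0x4646
  0x4646 + 0xFF51 = 0x14597 → wrap carry → 0x4598
One's-complement sum = 0x4598.
Checksum = ~0x4598 & 0xFFFF = 0xBA67.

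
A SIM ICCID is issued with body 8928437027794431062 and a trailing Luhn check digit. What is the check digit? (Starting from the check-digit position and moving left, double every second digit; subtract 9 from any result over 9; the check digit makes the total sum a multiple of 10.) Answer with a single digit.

Partial digits right→left: 2 6 0 1 3 4 4 9 7 7 2 0 7 3 4 8 2 9 8
Double every second digit counting from the check-digit position (so the 1st, 3rd, 5th, ... of the partial from the right).
  doubled (with −9 where >9): 4 0 6 8 5 4 5 8 4 7 → sum 51
  kept as-is: 6 1 4 9 7 0 3 8 9 → sum 47
Total = 51 + 47 = 98.
Check digit = (10 − (98 mod 10)) mod 10 = 2.

2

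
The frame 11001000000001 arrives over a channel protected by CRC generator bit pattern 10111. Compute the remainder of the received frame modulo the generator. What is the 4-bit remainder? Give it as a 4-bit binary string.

0000

Modulo-2 division of 11001000000001 by 10111:
  pos 0: 11001 XOR 10111 = 01110
  pos 1: 11100 XOR 10111 = 01011
  pos 2: 10110 XOR 10111 = 00001
  pos 6: 10000 XOR 10111 = 00111
  pos 8: 11100 XOR 10111 = 01011
  pos 9: 10111 XOR 10111 = 00000
Remainder = 0000 (zero — the frame passes the CRC check).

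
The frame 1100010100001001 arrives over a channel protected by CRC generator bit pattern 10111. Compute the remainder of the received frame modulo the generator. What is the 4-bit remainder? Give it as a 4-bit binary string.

0000

Modulo-2 division of 1100010100001001 by 10111:
  pos 0: 11000 XOR 10111 = 01111
  pos 1: 11111 XOR 10111 = 01000
  pos 2: 10000 XOR 10111 = 00111
  pos 4: 11110 XOR 10111 = 01001
  pos 5: 10010 XOR 10111 = 00101
  pos 7: 10100 XOR 10111 = 00011
  pos 10: 11100 XOR 10111 = 01011
  pos 11: 10111 XOR 10111 = 00000
Remainder = 0000 (zero — the frame passes the CRC check).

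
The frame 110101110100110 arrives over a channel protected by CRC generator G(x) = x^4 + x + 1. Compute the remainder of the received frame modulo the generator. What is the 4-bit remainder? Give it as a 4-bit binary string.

1110

Modulo-2 division of 110101110100110 by 10011:
  pos 0: 11010 XOR 10011 = 01001
  pos 1: 10011 XOR 10011 = 00000
  pos 6: 11010 XOR 10011 = 01001
  pos 7: 10010 XOR 10011 = 00001
Remainder = 1110 (nonzero — an error is detected).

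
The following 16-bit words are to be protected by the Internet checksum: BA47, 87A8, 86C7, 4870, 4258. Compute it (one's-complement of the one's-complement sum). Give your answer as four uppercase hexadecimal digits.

AC7F

One's-complement addition (fold any carry out of bit 15 back into bit 0):
  0xBA47 + 0x87A8 = 0x141EF → wrap carry → 0x41F0
  0x41F0 + 0x86C7 = 0x0C8B7
  0xC8B7 + 0x4870 = 0x11127 → wrap carry → 0x1128
  0x1128 + 0x4258 = 0x05380
One's-complement sum = 0x5380.
Checksum = ~0x5380 & 0xFFFF = 0xAC7F.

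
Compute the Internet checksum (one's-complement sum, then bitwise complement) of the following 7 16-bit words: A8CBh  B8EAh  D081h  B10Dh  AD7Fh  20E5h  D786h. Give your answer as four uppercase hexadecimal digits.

76CE

One's-complement addition (fold any carry out of bit 15 back into bit 0):
  0xA8CB + 0xB8EA = 0x161B5 → wrap carry → 0x61B6
  0x61B6 + 0xD081 = 0x13237 → wrap carry → 0x3238
  0x3238 + 0xB10D = 0x0E345
  0xE345 + 0xAD7F = 0x190C4 → wrap carry → 0x90C5
  0x90C5 + 0x20E5 = 0x0B1AA
  0xB1AA + 0xD786 = 0x18930 → wrap carry → 0x8931
One's-complement sum = 0x8931.
Checksum = ~0x8931 & 0xFFFF = 0x76CE.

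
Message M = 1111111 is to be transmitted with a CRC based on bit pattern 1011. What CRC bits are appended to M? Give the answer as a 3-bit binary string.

Append 3 zeros: 1111111000. Divide by 1011 (XOR where the leading bit is 1):
  pos 0: 1111 XOR 1011 = 0100
  pos 1: 1001 XOR 1011 = 0010
  pos 3: 1011 XOR 1011 = 0000
Remainder (last 3 bits) = 000. This is the CRC / FCS.

000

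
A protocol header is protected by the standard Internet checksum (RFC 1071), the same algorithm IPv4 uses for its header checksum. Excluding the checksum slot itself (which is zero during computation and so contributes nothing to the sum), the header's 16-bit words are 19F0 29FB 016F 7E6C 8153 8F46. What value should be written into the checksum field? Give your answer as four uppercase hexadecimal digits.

One's-complement addition (fold any carry out of bit 15 back into bit 0):
  0x19F0 + 0x29FB = 0x043EB
  0x43EB + 0x016F = 0x0455A
  0x455A + 0x7E6C = 0x0C3C6
  0xC3C6 + 0x8153 = 0x14519 → wrap carry → 0x451A
  0x451A + 0x8F46 = 0x0D460
One's-complement sum = 0xD460.
Checksum = ~0xD460 & 0xFFFF = 0x2B9F.

2B9F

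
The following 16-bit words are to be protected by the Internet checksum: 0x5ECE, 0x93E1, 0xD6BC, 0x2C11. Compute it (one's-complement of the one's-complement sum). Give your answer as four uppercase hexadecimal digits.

0A82

One's-complement addition (fold any carry out of bit 15 back into bit 0):
  0x5ECE + 0x93E1 = 0x0F2AF
  0xF2AF + 0xD6BC = 0x1C96B → wrap carry → 0xC96C
  0xC96C + 0x2C11 = 0x0F57D
One's-complement sum = 0xF57D.
Checksum = ~0xF57D & 0xFFFF = 0x0A82.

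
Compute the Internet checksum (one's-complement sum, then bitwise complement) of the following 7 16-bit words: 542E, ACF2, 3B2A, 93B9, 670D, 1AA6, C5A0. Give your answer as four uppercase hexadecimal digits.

One's-complement addition (fold any carry out of bit 15 back into bit 0):
  0x542E + 0xACF2 = 0x10120 → wrap carry → 0x0121
  0x0121 + 0x3B2A = 0x03C4B
  0x3C4B + 0x93B9 = 0x0D004
  0xD004 + 0x670D = 0x13711 → wrap carry → 0x3712
  0x3712 + 0x1AA6 = 0x051B8
  0x51B8 + 0xC5A0 = 0x11758 → wrap carry → 0x1759
One's-complement sum = 0x1759.
Checksum = ~0x1759 & 0xFFFF = 0xE8A6.

E8A6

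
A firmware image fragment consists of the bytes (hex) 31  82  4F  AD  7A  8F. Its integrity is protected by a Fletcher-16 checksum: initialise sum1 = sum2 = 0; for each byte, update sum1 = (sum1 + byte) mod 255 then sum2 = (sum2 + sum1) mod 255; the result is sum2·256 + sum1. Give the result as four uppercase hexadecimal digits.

7EBA

Running sums (mod 255):
  after byte 0 (31): sum1=49, sum2=49
  after byte 1 (82): sum1=179, sum2=228
  after byte 2 (4F): sum1=3, sum2=231
  after byte 3 (AD): sum1=176, sum2=152
  after byte 4 (7A): sum1=43, sum2=195
  after byte 5 (8F): sum1=186, sum2=126
Checksum = sum2·256 + sum1 = 126·256 + 186 = 32442 = 0x7EBA.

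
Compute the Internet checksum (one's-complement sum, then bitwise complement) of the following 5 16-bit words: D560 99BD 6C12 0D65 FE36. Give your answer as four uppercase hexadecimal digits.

1933

One's-complement addition (fold any carry out of bit 15 back into bit 0):
  0xD560 + 0x99BD = 0x16F1D → wrap carry → 0x6F1E
  0x6F1E + 0x6C12 = 0x0DB30
  0xDB30 + 0x0D65 = 0x0E895
  0xE895 + 0xFE36 = 0x1E6CB → wrap carry → 0xE6CC
One's-complement sum = 0xE6CC.
Checksum = ~0xE6CC & 0xFFFF = 0x1933.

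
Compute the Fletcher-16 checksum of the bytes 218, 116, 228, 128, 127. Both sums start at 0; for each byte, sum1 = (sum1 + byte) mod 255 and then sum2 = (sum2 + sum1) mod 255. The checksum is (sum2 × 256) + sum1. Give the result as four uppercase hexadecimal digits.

4734

Running sums (mod 255):
  after byte 0 (218): sum1=218, sum2=218
  after byte 1 (116): sum1=79, sum2=42
  after byte 2 (228): sum1=52, sum2=94
  after byte 3 (128): sum1=180, sum2=19
  after byte 4 (127): sum1=52, sum2=71
Checksum = sum2·256 + sum1 = 71·256 + 52 = 18228 = 0x4734.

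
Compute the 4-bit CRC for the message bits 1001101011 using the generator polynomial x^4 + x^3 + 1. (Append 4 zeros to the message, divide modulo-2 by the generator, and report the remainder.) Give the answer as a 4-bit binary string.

Append 4 zeros: 10011010110000. Divide by 11001 (XOR where the leading bit is 1):
  pos 0: 10011 XOR 11001 = 01010
  pos 1: 10100 XOR 11001 = 01101
  pos 2: 11011 XOR 11001 = 00010
  pos 5: 10011 XOR 11001 = 01010
  pos 6: 10100 XOR 11001 = 01101
  pos 7: 11010 XOR 11001 = 00011
Remainder (last 4 bits) = 1100. This is the CRC / FCS.

1100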